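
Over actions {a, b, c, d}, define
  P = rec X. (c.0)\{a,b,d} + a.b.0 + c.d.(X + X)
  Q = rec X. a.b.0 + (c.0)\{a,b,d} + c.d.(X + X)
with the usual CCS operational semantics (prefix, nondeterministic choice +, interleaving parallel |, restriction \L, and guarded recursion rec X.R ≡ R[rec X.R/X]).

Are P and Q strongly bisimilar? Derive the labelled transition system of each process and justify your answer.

P's transition system — 6 states:
  s0 = rec X. (c.0)\{a,b,d} + a.b.0 + c.d.(X + X) has moves ··a··> s1, ··c··> s2, ··c··> s3
  s1 = b.0 has moves ··b··> s4
  s2 = 0\{a,b,d} has moves stopped
  s3 = d.((rec X. (c.0)\{a,b,d} + a.b.0 + c.d.(X + X)) + (rec X. (c.0)\{a,b,d} + a.b.0 + c.d.(X + X))) has moves ··d··> s5
  s4 = 0 has moves stopped
  s5 = (rec X. (c.0)\{a,b,d} + a.b.0 + c.d.(X + X)) + (rec X. (c.0)\{a,b,d} + a.b.0 + c.d.(X + X)) has moves ··a··> s1, ··c··> s2, ··c··> s3
Q's transition system — 6 states:
  t0 = rec X. a.b.0 + (c.0)\{a,b,d} + c.d.(X + X) has moves ··a··> t1, ··c··> t2, ··c··> t3
  t1 = b.0 has moves ··b··> t4
  t2 = 0\{a,b,d} has moves stopped
  t3 = d.((rec X. a.b.0 + (c.0)\{a,b,d} + c.d.(X + X)) + (rec X. a.b.0 + (c.0)\{a,b,d} + c.d.(X + X))) has moves ··d··> t5
  t4 = 0 has moves stopped
  t5 = (rec X. a.b.0 + (c.0)\{a,b,d} + c.d.(X + X)) + (rec X. a.b.0 + (c.0)\{a,b,d} + c.d.(X + X)) has moves ··a··> t1, ··c··> t2, ··c··> t3
Bisimilarity quotient blocks:
  B0 = {s0, s5, t0, t5}
  B1 = {s1, t1}
  B2 = {s2, s4, t2, t4}
  B3 = {s3, t3}
s0 ∈ B0, t0 ∈ B0 → same block

YES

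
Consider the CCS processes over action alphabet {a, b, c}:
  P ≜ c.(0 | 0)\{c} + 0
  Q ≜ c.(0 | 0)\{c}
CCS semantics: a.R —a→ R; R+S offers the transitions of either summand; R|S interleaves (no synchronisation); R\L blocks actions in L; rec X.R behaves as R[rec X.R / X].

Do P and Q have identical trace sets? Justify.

LTS(P): 2 reachable states
  m0 = c.(0 | 0)\{c} + 0 → —c→ m1
  m1 = (0 | 0)\{c} → deadlocked
LTS(Q): 2 reachable states
  n0 = c.(0 | 0)\{c} → —c→ n1
  n1 = (0 | 0)\{c} → deadlocked
Partition-refinement fixed point:
  B0 = {m0, n0}
  B1 = {m1, n1}
m0 ∈ B0, n0 ∈ B0 → same block
Bisimilar ⇒ trace-equivalent.

trace-equivalent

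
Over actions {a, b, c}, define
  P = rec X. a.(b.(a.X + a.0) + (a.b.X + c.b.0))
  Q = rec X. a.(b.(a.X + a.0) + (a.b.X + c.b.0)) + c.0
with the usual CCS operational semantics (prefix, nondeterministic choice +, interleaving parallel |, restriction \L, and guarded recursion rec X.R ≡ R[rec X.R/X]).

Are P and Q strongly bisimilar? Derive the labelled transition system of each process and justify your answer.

Reachable graph of P (6 states):
  s0 = rec X. a.(b.(a.X + a.0) + (a.b.X + c.b.0)) | —a→ s1
  s1 = b.(a.(rec X. a.(b.(a.X + a.0) + (a.b.X + c.b.0))) + a.0) + (a.b.(rec X. a.(b.(a.X + a.0) + (a.b.X + c.b.0))) + c.b.0) | —a→ s2, —b→ s3, —c→ s4
  s2 = b.(rec X. a.(b.(a.X + a.0) + (a.b.X + c.b.0))) | —b→ s0
  s3 = a.(rec X. a.(b.(a.X + a.0) + (a.b.X + c.b.0))) + a.0 | —a→ s0, —a→ s5
  s4 = b.0 | —b→ s5
  s5 = 0 | stopped
Reachable graph of Q (6 states):
  t0 = rec X. a.(b.(a.X + a.0) + (a.b.X + c.b.0)) + c.0 | —a→ t1, —c→ t2
  t1 = b.(a.(rec X. a.(b.(a.X + a.0) + (a.b.X + c.b.0)) + c.0) + a.0) + (a.b.(rec X. a.(b.(a.X + a.0) + (a.b.X + c.b.0)) + c.0) + c.b.0) | —a→ t3, —b→ t4, —c→ t5
  t2 = 0 | stopped
  t3 = b.(rec X. a.(b.(a.X + a.0) + (a.b.X + c.b.0)) + c.0) | —b→ t0
  t4 = a.(rec X. a.(b.(a.X + a.0) + (a.b.X + c.b.0)) + c.0) + a.0 | —a→ t0, —a→ t2
  t5 = b.0 | —b→ t2
Bisimilarity quotient blocks:
  B0 = {s0}
  B1 = {s1}
  B2 = {s3}
  B3 = {s5, t2}
  B4 = {s4, t5}
  B5 = {s2}
  B6 = {t0}
  B7 = {t1}
  B8 = {t4}
  B9 = {t3}
s0 ∈ B0, t0 ∈ B6 → different blocks

NO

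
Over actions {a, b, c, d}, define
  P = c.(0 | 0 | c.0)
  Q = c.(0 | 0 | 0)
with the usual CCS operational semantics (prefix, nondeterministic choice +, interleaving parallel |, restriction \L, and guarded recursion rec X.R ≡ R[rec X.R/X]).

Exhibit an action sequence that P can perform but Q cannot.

cc

P's transition system — 3 states:
  m0 = c.(0 | 0 | c.0) :: ··c··> m1
  m1 = 0 | 0 | c.0 :: ··c··> m2
  m2 = 0 | 0 | 0 :: (no moves)
Q's transition system — 2 states:
  n0 = c.(0 | 0 | 0) :: ··c··> n1
  n1 = 0 | 0 | 0 :: (no moves)
Trace ⟨cc⟩ through P, begin at {m0}:
  [1] c ⇒ {m1}
  [2] c ⇒ {m2}
  ✓ P
Trace ⟨cc⟩ through Q, begin at {n0}:
  [1] c ⇒ {n1}
  [2] c ⇒ ∅ (Q stuck)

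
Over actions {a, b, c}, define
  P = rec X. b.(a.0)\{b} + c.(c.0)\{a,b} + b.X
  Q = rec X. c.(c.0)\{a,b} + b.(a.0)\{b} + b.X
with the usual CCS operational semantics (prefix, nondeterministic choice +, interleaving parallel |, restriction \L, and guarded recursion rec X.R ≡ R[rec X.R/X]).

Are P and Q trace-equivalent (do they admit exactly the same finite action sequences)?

YES

Reachable graph of P (5 states):
  u0 = rec X. b.(a.0)\{b} + c.(c.0)\{a,b} + b.X has moves —b→ u0, —b→ u1, —c→ u2
  u1 = (a.0)\{b} has moves —a→ u3
  u2 = (c.0)\{a,b} has moves —c→ u4
  u3 = 0\{b} has moves deadlocked
  u4 = 0\{a,b} has moves deadlocked
Reachable graph of Q (5 states):
  v0 = rec X. c.(c.0)\{a,b} + b.(a.0)\{b} + b.X has moves —b→ v0, —b→ v1, —c→ v2
  v1 = (a.0)\{b} has moves —a→ v3
  v2 = (c.0)\{a,b} has moves —c→ v4
  v3 = 0\{b} has moves deadlocked
  v4 = 0\{a,b} has moves deadlocked
Bisimilarity quotient blocks:
  B0 = {u0, v0}
  B1 = {u2, v2}
  B2 = {u3, u4, v3, v4}
  B3 = {u1, v1}
u0 ∈ B0, v0 ∈ B0 → same block
Bisimilar ⇒ trace-equivalent.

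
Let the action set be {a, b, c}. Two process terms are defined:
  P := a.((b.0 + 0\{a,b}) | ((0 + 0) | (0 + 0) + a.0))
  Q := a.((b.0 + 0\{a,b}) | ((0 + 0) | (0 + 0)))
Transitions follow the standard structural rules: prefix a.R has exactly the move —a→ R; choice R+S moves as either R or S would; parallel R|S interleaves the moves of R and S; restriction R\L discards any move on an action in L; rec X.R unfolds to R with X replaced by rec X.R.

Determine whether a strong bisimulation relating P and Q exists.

not bisimilar

P's transition system — 5 states:
  p0 = a.((b.0 + 0\{a,b}) | ((0 + 0) | (0 + 0) + a.0)) :: ··a··> p1
  p1 = (b.0 + 0\{a,b}) | ((0 + 0) | (0 + 0) + a.0) :: ··a··> p2, ··b··> p3
  p2 = (b.0 + 0\{a,b}) | 0 :: ··b··> p4
  p3 = 0 | ((0 + 0) | (0 + 0) + a.0) :: ··a··> p4
  p4 = 0 | 0 :: ∅
Q's transition system — 3 states:
  q0 = a.((b.0 + 0\{a,b}) | ((0 + 0) | (0 + 0))) :: ··a··> q1
  q1 = (b.0 + 0\{a,b}) | ((0 + 0) | (0 + 0)) :: ··b··> q2
  q2 = 0 | ((0 + 0) | (0 + 0)) :: ∅
Bisimilarity quotient blocks:
  B0 = {p0}
  B1 = {p1}
  B2 = {p2, q1}
  B3 = {p4, q2}
  B4 = {p3}
  B5 = {q0}
p0 ∈ B0, q0 ∈ B5 → different blocks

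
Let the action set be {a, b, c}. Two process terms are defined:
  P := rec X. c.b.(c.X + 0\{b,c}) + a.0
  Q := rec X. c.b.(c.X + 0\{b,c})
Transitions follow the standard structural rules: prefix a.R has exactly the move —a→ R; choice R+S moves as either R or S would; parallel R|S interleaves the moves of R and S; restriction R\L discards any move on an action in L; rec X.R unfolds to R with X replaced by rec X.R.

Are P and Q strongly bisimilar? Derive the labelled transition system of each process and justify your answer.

P's transition system — 4 states:
  u0 = rec X. c.b.(c.X + 0\{b,c}) + a.0 ⊢ ··a··> u1, ··c··> u2
  u1 = 0 ⊢ ·
  u2 = b.(c.(rec X. c.b.(c.X + 0\{b,c}) + a.0) + 0\{b,c}) ⊢ ··b··> u3
  u3 = c.(rec X. c.b.(c.X + 0\{b,c}) + a.0) + 0\{b,c} ⊢ ··c··> u0
Q's transition system — 3 states:
  v0 = rec X. c.b.(c.X + 0\{b,c}) ⊢ ··c··> v1
  v1 = b.(c.(rec X. c.b.(c.X + 0\{b,c})) + 0\{b,c}) ⊢ ··b··> v2
  v2 = c.(rec X. c.b.(c.X + 0\{b,c})) + 0\{b,c} ⊢ ··c··> v0
Coarsest stable partition (strong bisimilarity classes):
  B0 = {u0}
  B1 = {u2}
  B2 = {u3}
  B3 = {u1}
  B4 = {v0}
  B5 = {v1}
  B6 = {v2}
u0 ∈ B0, v0 ∈ B4 → different blocks

NO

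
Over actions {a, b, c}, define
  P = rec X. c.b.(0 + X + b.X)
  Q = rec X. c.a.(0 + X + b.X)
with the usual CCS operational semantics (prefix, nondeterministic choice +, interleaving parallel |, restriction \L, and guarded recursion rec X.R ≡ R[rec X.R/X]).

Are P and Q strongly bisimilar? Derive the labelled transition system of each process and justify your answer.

Reachable graph of P (3 states):
  s0 = rec X. c.b.(0 + X + b.X) has moves --c--▸ s1
  s1 = b.(0 + (rec X. c.b.(0 + X + b.X)) + b.(rec X. c.b.(0 + X + b.X))) has moves --b--▸ s2
  s2 = 0 + (rec X. c.b.(0 + X + b.X)) + b.(rec X. c.b.(0 + X + b.X)) has moves --b--▸ s0, --c--▸ s1
Reachable graph of Q (3 states):
  t0 = rec X. c.a.(0 + X + b.X) has moves --c--▸ t1
  t1 = a.(0 + (rec X. c.a.(0 + X + b.X)) + b.(rec X. c.a.(0 + X + b.X))) has moves --a--▸ t2
  t2 = 0 + (rec X. c.a.(0 + X + b.X)) + b.(rec X. c.a.(0 + X + b.X)) has moves --b--▸ t0, --c--▸ t1
Bisimilarity quotient blocks:
  B0 = {s0}
  B1 = {s1}
  B2 = {s2}
  B3 = {t0}
  B4 = {t1}
  B5 = {t2}
s0 ∈ B0, t0 ∈ B3 → different blocks

not bisimilar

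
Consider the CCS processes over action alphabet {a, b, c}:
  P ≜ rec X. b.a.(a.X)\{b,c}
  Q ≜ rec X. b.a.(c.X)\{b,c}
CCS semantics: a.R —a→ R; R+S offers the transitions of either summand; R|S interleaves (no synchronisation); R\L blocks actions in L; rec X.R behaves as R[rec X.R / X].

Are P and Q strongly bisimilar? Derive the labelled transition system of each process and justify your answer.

P's transition system — 4 states:
  s0 = rec X. b.a.(a.X)\{b,c} ⊢ =b=> s1
  s1 = a.(a.(rec X. b.a.(a.X)\{b,c}))\{b,c} ⊢ =a=> s2
  s2 = (a.(rec X. b.a.(a.X)\{b,c}))\{b,c} ⊢ =a=> s3
  s3 = (rec X. b.a.(a.X)\{b,c})\{b,c} ⊢ (no moves)
Q's transition system — 3 states:
  t0 = rec X. b.a.(c.X)\{b,c} ⊢ =b=> t1
  t1 = a.(c.(rec X. b.a.(c.X)\{b,c}))\{b,c} ⊢ =a=> t2
  t2 = (c.(rec X. b.a.(c.X)\{b,c}))\{b,c} ⊢ (no moves)
Bisimilarity quotient blocks:
  B0 = {s0}
  B1 = {s1}
  B2 = {s2, t1}
  B3 = {s3, t2}
  B4 = {t0}
s0 ∈ B0, t0 ∈ B4 → different blocks

P ≁ Q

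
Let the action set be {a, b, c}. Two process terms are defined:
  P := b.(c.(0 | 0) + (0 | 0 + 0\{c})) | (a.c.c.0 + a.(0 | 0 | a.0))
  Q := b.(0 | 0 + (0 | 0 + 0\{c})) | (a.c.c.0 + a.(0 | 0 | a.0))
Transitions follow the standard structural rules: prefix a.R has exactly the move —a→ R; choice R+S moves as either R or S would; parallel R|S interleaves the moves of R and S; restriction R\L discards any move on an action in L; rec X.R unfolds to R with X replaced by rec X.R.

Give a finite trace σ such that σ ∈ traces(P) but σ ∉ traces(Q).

Reachable graph of P (18 states):
  s0 = b.(c.(0 | 0) + (0 | 0 + 0\{c})) | (a.c.c.0 + a.(0 | 0 | a.0)) ⊢ ··a··> s1, ··a··> s2, ··b··> s3
  s1 = b.(c.(0 | 0) + (0 | 0 + 0\{c})) | (0 | 0 | a.0) ⊢ ··a··> s4, ··b··> s5
  s2 = b.(c.(0 | 0) + (0 | 0 + 0\{c})) | c.c.0 ⊢ ··b··> s6, ··c··> s7
  s3 = (c.(0 | 0) + (0 | 0 + 0\{c})) | (a.c.c.0 + a.(0 | 0 | a.0)) ⊢ ··a··> s5, ··a··> s6, ··c··> s8
  s4 = b.(c.(0 | 0) + (0 | 0 + 0\{c})) | (0 | 0 | 0) ⊢ ··b··> s9
  s5 = (c.(0 | 0) + (0 | 0 + 0\{c})) | (0 | 0 | a.0) ⊢ ··a··> s9, ··c··> s10
  s6 = (c.(0 | 0) + (0 | 0 + 0\{c})) | c.c.0 ⊢ ··c··> s11, ··c··> s12
  s7 = b.(c.(0 | 0) + (0 | 0 + 0\{c})) | c.0 ⊢ ··b··> s11, ··c··> s13
  s8 = 0 | 0 | (a.c.c.0 + a.(0 | 0 | a.0)) ⊢ ··a··> s10, ··a··> s12
  s9 = (c.(0 | 0) + (0 | 0 + 0\{c})) | (0 | 0 | 0) ⊢ ··c··> s14
  s10 = 0 | 0 | (0 | 0 | a.0) ⊢ ··a··> s14
  s11 = (c.(0 | 0) + (0 | 0 + 0\{c})) | c.0 ⊢ ··c··> s15, ··c··> s16
  s12 = 0 | 0 | c.c.0 ⊢ ··c··> s16
  s13 = b.(c.(0 | 0) + (0 | 0 + 0\{c})) | 0 ⊢ ··b··> s15
  s14 = 0 | 0 | (0 | 0 | 0) ⊢ (no moves)
  s15 = (c.(0 | 0) + (0 | 0 + 0\{c})) | 0 ⊢ ··c··> s17
  s16 = 0 | 0 | c.0 ⊢ ··c··> s17
  s17 = 0 | 0 | 0 ⊢ (no moves)
Reachable graph of Q (12 states):
  t0 = b.(0 | 0 + (0 | 0 + 0\{c})) | (a.c.c.0 + a.(0 | 0 | a.0)) ⊢ ··a··> t1, ··a··> t2, ··b··> t3
  t1 = b.(0 | 0 + (0 | 0 + 0\{c})) | (0 | 0 | a.0) ⊢ ··a··> t4, ··b··> t5
  t2 = b.(0 | 0 + (0 | 0 + 0\{c})) | c.c.0 ⊢ ··b··> t6, ··c··> t7
  t3 = (0 | 0 + (0 | 0 + 0\{c})) | (a.c.c.0 + a.(0 | 0 | a.0)) ⊢ ··a··> t5, ··a··> t6
  t4 = b.(0 | 0 + (0 | 0 + 0\{c})) | (0 | 0 | 0) ⊢ ··b··> t8
  t5 = (0 | 0 + (0 | 0 + 0\{c})) | (0 | 0 | a.0) ⊢ ··a··> t8
  t6 = (0 | 0 + (0 | 0 + 0\{c})) | c.c.0 ⊢ ··c··> t9
  t7 = b.(0 | 0 + (0 | 0 + 0\{c})) | c.0 ⊢ ··b··> t9, ··c··> t10
  t8 = (0 | 0 + (0 | 0 + 0\{c})) | (0 | 0 | 0) ⊢ (no moves)
  t9 = (0 | 0 + (0 | 0 + 0\{c})) | c.0 ⊢ ··c··> t11
  t10 = b.(0 | 0 + (0 | 0 + 0\{c})) | 0 ⊢ ··b··> t11
  t11 = (0 | 0 + (0 | 0 + 0\{c})) | 0 ⊢ (no moves)
Trace ⟨bc⟩ through P, begin at {s0}:
  [1] b ⇒ {s3}
  [2] c ⇒ {s8}
  — P admits the full trace.
Trace ⟨bc⟩ through Q, begin at {t0}:
  [1] b ⇒ {t3}
  [2] c ⇒ ∅ (Q stuck)

bc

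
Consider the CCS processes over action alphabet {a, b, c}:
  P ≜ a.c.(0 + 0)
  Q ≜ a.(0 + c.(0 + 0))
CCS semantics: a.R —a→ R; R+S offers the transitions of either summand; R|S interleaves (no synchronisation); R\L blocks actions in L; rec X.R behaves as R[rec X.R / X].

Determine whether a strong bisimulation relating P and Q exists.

Reachable graph of P (3 states):
  u0 = a.c.(0 + 0) | -a-> u1
  u1 = c.(0 + 0) | -c-> u2
  u2 = 0 + 0 | ∅
Reachable graph of Q (3 states):
  v0 = a.(0 + c.(0 + 0)) | -a-> v1
  v1 = 0 + c.(0 + 0) | -c-> v2
  v2 = 0 + 0 | ∅
Coarsest stable partition (strong bisimilarity classes):
  B0 = {u0, v0}
  B1 = {u1, v1}
  B2 = {u2, v2}
u0 ∈ B0, v0 ∈ B0 → same block

P ~ Q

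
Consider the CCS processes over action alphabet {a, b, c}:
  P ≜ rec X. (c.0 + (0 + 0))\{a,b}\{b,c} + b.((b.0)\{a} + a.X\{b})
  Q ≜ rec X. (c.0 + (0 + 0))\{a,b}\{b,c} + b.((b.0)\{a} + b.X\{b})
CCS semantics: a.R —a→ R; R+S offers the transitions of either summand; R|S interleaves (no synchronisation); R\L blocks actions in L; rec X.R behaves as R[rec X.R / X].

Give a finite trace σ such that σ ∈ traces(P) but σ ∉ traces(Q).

P's transition system — 4 states:
  s0 = rec X. (c.0 + (0 + 0))\{a,b}\{b,c} + b.((b.0)\{a} + a.X\{b}) → —b→ s1
  s1 = (b.0)\{a} + a.(rec X. (c.0 + (0 + 0))\{a,b}\{b,c} + b.((b.0)\{a} + a.X\{b}))\{b} → —a→ s2, —b→ s3
  s2 = (rec X. (c.0 + (0 + 0))\{a,b}\{b,c} + b.((b.0)\{a} + a.X\{b}))\{b} → stopped
  s3 = 0\{a} → stopped
Q's transition system — 4 states:
  t0 = rec X. (c.0 + (0 + 0))\{a,b}\{b,c} + b.((b.0)\{a} + b.X\{b}) → —b→ t1
  t1 = (b.0)\{a} + b.(rec X. (c.0 + (0 + 0))\{a,b}\{b,c} + b.((b.0)\{a} + b.X\{b}))\{b} → —b→ t2, —b→ t3
  t2 = (rec X. (c.0 + (0 + 0))\{a,b}\{b,c} + b.((b.0)\{a} + b.X\{b}))\{b} → stopped
  t3 = 0\{a} → stopped
Trace ⟨ba⟩ through P, begin at {s0}:
  step 1 (b): {s1}
  step 2 (a): {s2}
  P completes σ.
Trace ⟨ba⟩ through Q, begin at {t0}:
  step 1 (b): {t1}
  step 2 (a): ∅ (Q stuck)

ba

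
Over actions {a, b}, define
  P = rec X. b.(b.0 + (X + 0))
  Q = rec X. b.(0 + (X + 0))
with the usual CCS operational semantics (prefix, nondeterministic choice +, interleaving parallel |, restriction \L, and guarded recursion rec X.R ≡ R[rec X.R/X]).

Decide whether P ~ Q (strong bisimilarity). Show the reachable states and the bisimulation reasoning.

P's transition system — 3 states:
  p0 = rec X. b.(b.0 + (X + 0)) | —b→ p1
  p1 = b.0 + ((rec X. b.(b.0 + (X + 0))) + 0) | —b→ p1, —b→ p2
  p2 = 0 | ∅
Q's transition system — 2 states:
  q0 = rec X. b.(0 + (X + 0)) | —b→ q1
  q1 = 0 + ((rec X. b.(0 + (X + 0))) + 0) | —b→ q1
Bisimilarity quotient blocks:
  B0 = {p0}
  B1 = {p1}
  B2 = {p2}
  B3 = {q0, q1}
p0 ∈ B0, q0 ∈ B3 → different blocks

P ≁ Q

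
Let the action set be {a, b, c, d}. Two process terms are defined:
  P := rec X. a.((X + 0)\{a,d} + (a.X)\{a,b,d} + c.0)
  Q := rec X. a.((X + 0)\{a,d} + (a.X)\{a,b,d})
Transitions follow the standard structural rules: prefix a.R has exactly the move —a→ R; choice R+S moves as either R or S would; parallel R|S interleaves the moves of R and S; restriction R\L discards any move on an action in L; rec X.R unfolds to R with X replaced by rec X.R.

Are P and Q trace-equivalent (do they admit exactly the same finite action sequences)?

trace-distinct — witness ⟨ac⟩

Reachable graph of P (3 states):
  u0 = rec X. a.((X + 0)\{a,d} + (a.X)\{a,b,d} + c.0) has moves --a--▸ u1
  u1 = ((rec X. a.((X + 0)\{a,d} + (a.X)\{a,b,d} + c.0)) + 0)\{a,d} + (a.(rec X. a.((X + 0)\{a,d} + (a.X)\{a,b,d} + c.0)))\{a,b,d} + c.0 has moves --c--▸ u2
  u2 = 0 has moves ∅
Reachable graph of Q (2 states):
  v0 = rec X. a.((X + 0)\{a,d} + (a.X)\{a,b,d}) has moves --a--▸ v1
  v1 = ((rec X. a.((X + 0)\{a,d} + (a.X)\{a,b,d})) + 0)\{a,d} + (a.(rec X. a.((X + 0)\{a,d} + (a.X)\{a,b,d})))\{a,b,d} has moves ∅
Run σ = ⟨ac⟩ on P: start {u0}
  [1] a ⇒ {u1}
  [2] c ⇒ {u2}
  ✓ P
Run σ = ⟨ac⟩ on Q: start {v0}
  [1] a ⇒ {v1}
  [2] c ⇒ no successor for Q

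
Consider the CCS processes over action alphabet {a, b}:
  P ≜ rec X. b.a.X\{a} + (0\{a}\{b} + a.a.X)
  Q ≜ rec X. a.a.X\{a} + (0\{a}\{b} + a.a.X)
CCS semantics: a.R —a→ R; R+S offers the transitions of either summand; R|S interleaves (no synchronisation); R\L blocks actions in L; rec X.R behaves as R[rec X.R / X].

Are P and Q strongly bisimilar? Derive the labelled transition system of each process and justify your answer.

P ≁ Q

Reachable graph of P (5 states):
  m0 = rec X. b.a.X\{a} + (0\{a}\{b} + a.a.X) :: --a--▸ m1, --b--▸ m2
  m1 = a.(rec X. b.a.X\{a} + (0\{a}\{b} + a.a.X)) :: --a--▸ m0
  m2 = a.(rec X. b.a.X\{a} + (0\{a}\{b} + a.a.X))\{a} :: --a--▸ m3
  m3 = (rec X. b.a.X\{a} + (0\{a}\{b} + a.a.X))\{a} :: --b--▸ m4
  m4 = (a.(rec X. b.a.X\{a} + (0\{a}\{b} + a.a.X))\{a})\{a} :: stopped
Reachable graph of Q (4 states):
  n0 = rec X. a.a.X\{a} + (0\{a}\{b} + a.a.X) :: --a--▸ n1, --a--▸ n2
  n1 = a.(rec X. a.a.X\{a} + (0\{a}\{b} + a.a.X)) :: --a--▸ n0
  n2 = a.(rec X. a.a.X\{a} + (0\{a}\{b} + a.a.X))\{a} :: --a--▸ n3
  n3 = (rec X. a.a.X\{a} + (0\{a}\{b} + a.a.X))\{a} :: stopped
Partition-refinement fixed point:
  B0 = {m0}
  B1 = {m2}
  B2 = {m3}
  B3 = {m4, n3}
  B4 = {m1}
  B5 = {n0}
  B6 = {n2}
  B7 = {n1}
m0 ∈ B0, n0 ∈ B5 → different blocks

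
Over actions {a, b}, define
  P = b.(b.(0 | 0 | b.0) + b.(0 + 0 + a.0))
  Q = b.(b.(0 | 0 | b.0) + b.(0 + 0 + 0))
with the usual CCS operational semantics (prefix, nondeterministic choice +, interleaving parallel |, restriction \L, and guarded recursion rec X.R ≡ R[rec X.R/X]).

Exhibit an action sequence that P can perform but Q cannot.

LTS(P): 6 reachable states
  s0 = b.(b.(0 | 0 | b.0) + b.(0 + 0 + a.0)) :: —b→ s1
  s1 = b.(0 | 0 | b.0) + b.(0 + 0 + a.0) :: —b→ s2, —b→ s3
  s2 = 0 + 0 + a.0 :: —a→ s4
  s3 = 0 | 0 | b.0 :: —b→ s5
  s4 = 0 :: ∅
  s5 = 0 | 0 | 0 :: ∅
LTS(Q): 5 reachable states
  t0 = b.(b.(0 | 0 | b.0) + b.(0 + 0 + 0)) :: —b→ t1
  t1 = b.(0 | 0 | b.0) + b.(0 + 0 + 0) :: —b→ t2, —b→ t3
  t2 = 0 + 0 + 0 :: ∅
  t3 = 0 | 0 | b.0 :: —b→ t4
  t4 = 0 | 0 | 0 :: ∅
Trace ⟨bba⟩ through P, begin at {s0}:
  after b @ step 1: {s1}
  after b @ step 2: {s2, s3}
  after a @ step 3: {s4}
  P completes σ.
Trace ⟨bba⟩ through Q, begin at {t0}:
  after b @ step 1: {t1}
  after b @ step 2: {t2, t3}
  after a @ step 3: ∅ (Q stuck)

bba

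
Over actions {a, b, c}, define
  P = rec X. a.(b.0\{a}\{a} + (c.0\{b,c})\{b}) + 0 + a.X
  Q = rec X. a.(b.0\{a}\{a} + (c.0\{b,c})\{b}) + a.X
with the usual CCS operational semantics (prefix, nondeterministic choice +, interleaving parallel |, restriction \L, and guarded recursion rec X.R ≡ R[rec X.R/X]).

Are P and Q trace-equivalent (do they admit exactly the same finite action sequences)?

LTS(P): 4 reachable states
  p0 = rec X. a.(b.0\{a}\{a} + (c.0\{b,c})\{b}) + 0 + a.X has moves =a=> p0, =a=> p1
  p1 = b.0\{a}\{a} + (c.0\{b,c})\{b} has moves =b=> p2, =c=> p3
  p2 = 0\{a}\{a} has moves deadlocked
  p3 = 0\{b,c}\{b} has moves deadlocked
LTS(Q): 4 reachable states
  q0 = rec X. a.(b.0\{a}\{a} + (c.0\{b,c})\{b}) + a.X has moves =a=> q0, =a=> q1
  q1 = b.0\{a}\{a} + (c.0\{b,c})\{b} has moves =b=> q2, =c=> q3
  q2 = 0\{a}\{a} has moves deadlocked
  q3 = 0\{b,c}\{b} has moves deadlocked
Partition-refinement fixed point:
  B0 = {p0, q0}
  B1 = {p1, q1}
  B2 = {p2, p3, q2, q3}
p0 ∈ B0, q0 ∈ B0 → same block
Bisimilar ⇒ trace-equivalent.

YES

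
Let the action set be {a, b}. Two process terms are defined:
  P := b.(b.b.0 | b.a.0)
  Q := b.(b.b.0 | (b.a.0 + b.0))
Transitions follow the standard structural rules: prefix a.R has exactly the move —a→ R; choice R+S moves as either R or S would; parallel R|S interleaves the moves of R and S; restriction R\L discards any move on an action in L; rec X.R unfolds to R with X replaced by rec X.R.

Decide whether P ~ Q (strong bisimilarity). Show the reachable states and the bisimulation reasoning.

LTS(P): 10 reachable states
  p0 = b.(b.b.0 | b.a.0) has moves --b--▸ p1
  p1 = b.b.0 | b.a.0 has moves --b--▸ p2, --b--▸ p3
  p2 = b.0 | b.a.0 has moves --b--▸ p4, --b--▸ p5
  p3 = b.b.0 | a.0 has moves --a--▸ p6, --b--▸ p5
  p4 = 0 | b.a.0 has moves --b--▸ p7
  p5 = b.0 | a.0 has moves --a--▸ p8, --b--▸ p7
  p6 = b.b.0 | 0 has moves --b--▸ p8
  p7 = 0 | a.0 has moves --a--▸ p9
  p8 = b.0 | 0 has moves --b--▸ p9
  p9 = 0 | 0 has moves (no moves)
LTS(Q): 10 reachable states
  q0 = b.(b.b.0 | (b.a.0 + b.0)) has moves --b--▸ q1
  q1 = b.b.0 | (b.a.0 + b.0) has moves --b--▸ q2, --b--▸ q3, --b--▸ q4
  q2 = b.0 | (b.a.0 + b.0) has moves --b--▸ q5, --b--▸ q6, --b--▸ q7
  q3 = b.b.0 | 0 has moves --b--▸ q6
  q4 = b.b.0 | a.0 has moves --a--▸ q3, --b--▸ q7
  q5 = 0 | (b.a.0 + b.0) has moves --b--▸ q8, --b--▸ q9
  q6 = b.0 | 0 has moves --b--▸ q8
  q7 = b.0 | a.0 has moves --a--▸ q6, --b--▸ q9
  q8 = 0 | 0 has moves (no moves)
  q9 = 0 | a.0 has moves --a--▸ q8
Bisimilarity quotient blocks:
  B0 = {p0}
  B1 = {p1}
  B2 = {p2}
  B3 = {p4}
  B4 = {p7, q9}
  B5 = {p9, q8}
  B6 = {p5, q7}
  B7 = {p8, q6}
  B8 = {p3, q4}
  B9 = {p6, q3}
  B10 = {q0}
  B11 = {q1}
  B12 = {q2}
  B13 = {q5}
p0 ∈ B0, q0 ∈ B10 → different blocks

P ≁ Q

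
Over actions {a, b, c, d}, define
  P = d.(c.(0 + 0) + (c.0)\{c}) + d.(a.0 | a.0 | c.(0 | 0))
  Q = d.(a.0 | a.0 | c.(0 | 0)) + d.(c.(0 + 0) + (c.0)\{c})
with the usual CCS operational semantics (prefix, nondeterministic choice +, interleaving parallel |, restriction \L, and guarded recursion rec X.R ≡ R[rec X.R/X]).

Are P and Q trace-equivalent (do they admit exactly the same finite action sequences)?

P's transition system — 11 states:
  s0 = d.(c.(0 + 0) + (c.0)\{c}) + d.(a.0 | a.0 | c.(0 | 0)) → —d→ s1, —d→ s2
  s1 = a.0 | a.0 | c.(0 | 0) → —a→ s3, —a→ s4, —c→ s5
  s2 = c.(0 + 0) + (c.0)\{c} → —c→ s6
  s3 = 0 | a.0 | c.(0 | 0) → —a→ s7, —c→ s8
  s4 = a.0 | 0 | c.(0 | 0) → —a→ s7, —c→ s9
  s5 = a.0 | a.0 | (0 | 0) → —a→ s8, —a→ s9
  s6 = 0 + 0 → ∅
  s7 = 0 | 0 | c.(0 | 0) → —c→ s10
  s8 = 0 | a.0 | (0 | 0) → —a→ s10
  s9 = a.0 | 0 | (0 | 0) → —a→ s10
  s10 = 0 | 0 | (0 | 0) → ∅
Q's transition system — 11 states:
  t0 = d.(a.0 | a.0 | c.(0 | 0)) + d.(c.(0 + 0) + (c.0)\{c}) → —d→ t1, —d→ t2
  t1 = a.0 | a.0 | c.(0 | 0) → —a→ t3, —a→ t4, —c→ t5
  t2 = c.(0 + 0) + (c.0)\{c} → —c→ t6
  t3 = 0 | a.0 | c.(0 | 0) → —a→ t7, —c→ t8
  t4 = a.0 | 0 | c.(0 | 0) → —a→ t7, —c→ t9
  t5 = a.0 | a.0 | (0 | 0) → —a→ t8, —a→ t9
  t6 = 0 + 0 → ∅
  t7 = 0 | 0 | c.(0 | 0) → —c→ t10
  t8 = 0 | a.0 | (0 | 0) → —a→ t10
  t9 = a.0 | 0 | (0 | 0) → —a→ t10
  t10 = 0 | 0 | (0 | 0) → ∅
Bisimilarity quotient blocks:
  B0 = {s0, t0}
  B1 = {s2, s7, t2, t7}
  B2 = {s10, s6, t10, t6}
  B3 = {s1, t1}
  B4 = {s5, t5}
  B5 = {s8, s9, t8, t9}
  B6 = {s3, s4, t3, t4}
s0 ∈ B0, t0 ∈ B0 → same block
Bisimilar ⇒ trace-equivalent.

YES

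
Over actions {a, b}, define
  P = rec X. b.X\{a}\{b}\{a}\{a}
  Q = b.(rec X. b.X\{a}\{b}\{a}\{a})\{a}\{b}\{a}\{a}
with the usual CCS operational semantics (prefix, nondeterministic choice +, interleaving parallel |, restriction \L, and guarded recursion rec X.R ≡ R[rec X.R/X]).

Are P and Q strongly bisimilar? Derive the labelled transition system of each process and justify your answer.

YES

P's transition system — 2 states:
  m0 = rec X. b.X\{a}\{b}\{a}\{a} → ··b··> m1
  m1 = (rec X. b.X\{a}\{b}\{a}\{a})\{a}\{b}\{a}\{a} → stopped
Q's transition system — 2 states:
  n0 = b.(rec X. b.X\{a}\{b}\{a}\{a})\{a}\{b}\{a}\{a} → ··b··> n1
  n1 = (rec X. b.X\{a}\{b}\{a}\{a})\{a}\{b}\{a}\{a} → stopped
Partition-refinement fixed point:
  B0 = {m0, n0}
  B1 = {m1, n1}
m0 ∈ B0, n0 ∈ B0 → same block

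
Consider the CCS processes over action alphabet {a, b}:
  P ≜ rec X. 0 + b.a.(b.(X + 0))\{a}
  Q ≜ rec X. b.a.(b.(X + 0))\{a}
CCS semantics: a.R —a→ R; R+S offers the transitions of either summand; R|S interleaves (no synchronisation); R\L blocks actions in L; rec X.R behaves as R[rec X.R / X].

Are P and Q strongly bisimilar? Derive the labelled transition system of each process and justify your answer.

P's transition system — 5 states:
  s0 = rec X. 0 + b.a.(b.(X + 0))\{a} ⊢ =b=> s1
  s1 = a.(b.((rec X. 0 + b.a.(b.(X + 0))\{a}) + 0))\{a} ⊢ =a=> s2
  s2 = (b.((rec X. 0 + b.a.(b.(X + 0))\{a}) + 0))\{a} ⊢ =b=> s3
  s3 = ((rec X. 0 + b.a.(b.(X + 0))\{a}) + 0)\{a} ⊢ =b=> s4
  s4 = (a.(b.((rec X. 0 + b.a.(b.(X + 0))\{a}) + 0))\{a})\{a} ⊢ deadlocked
Q's transition system — 5 states:
  t0 = rec X. b.a.(b.(X + 0))\{a} ⊢ =b=> t1
  t1 = a.(b.((rec X. b.a.(b.(X + 0))\{a}) + 0))\{a} ⊢ =a=> t2
  t2 = (b.((rec X. b.a.(b.(X + 0))\{a}) + 0))\{a} ⊢ =b=> t3
  t3 = ((rec X. b.a.(b.(X + 0))\{a}) + 0)\{a} ⊢ =b=> t4
  t4 = (a.(b.((rec X. b.a.(b.(X + 0))\{a}) + 0))\{a})\{a} ⊢ deadlocked
Coarsest stable partition (strong bisimilarity classes):
  B0 = {s0, t0}
  B1 = {s1, t1}
  B2 = {s2, t2}
  B3 = {s3, t3}
  B4 = {s4, t4}
s0 ∈ B0, t0 ∈ B0 → same block

bisimilar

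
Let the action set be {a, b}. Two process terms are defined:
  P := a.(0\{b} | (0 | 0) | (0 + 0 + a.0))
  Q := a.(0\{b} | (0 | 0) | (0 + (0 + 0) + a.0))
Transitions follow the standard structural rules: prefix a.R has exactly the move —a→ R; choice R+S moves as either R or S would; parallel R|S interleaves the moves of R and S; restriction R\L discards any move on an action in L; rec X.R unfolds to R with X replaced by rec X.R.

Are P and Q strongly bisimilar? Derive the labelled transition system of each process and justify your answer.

P ~ Q

LTS(P): 3 reachable states
  u0 = a.(0\{b} | (0 | 0) | (0 + 0 + a.0)) :: =a=> u1
  u1 = 0\{b} | (0 | 0) | (0 + 0 + a.0) :: =a=> u2
  u2 = 0\{b} | (0 | 0) | 0 :: ∅
LTS(Q): 3 reachable states
  v0 = a.(0\{b} | (0 | 0) | (0 + (0 + 0) + a.0)) :: =a=> v1
  v1 = 0\{b} | (0 | 0) | (0 + (0 + 0) + a.0) :: =a=> v2
  v2 = 0\{b} | (0 | 0) | 0 :: ∅
Partition-refinement fixed point:
  B0 = {u0, v0}
  B1 = {u1, v1}
  B2 = {u2, v2}
u0 ∈ B0, v0 ∈ B0 → same block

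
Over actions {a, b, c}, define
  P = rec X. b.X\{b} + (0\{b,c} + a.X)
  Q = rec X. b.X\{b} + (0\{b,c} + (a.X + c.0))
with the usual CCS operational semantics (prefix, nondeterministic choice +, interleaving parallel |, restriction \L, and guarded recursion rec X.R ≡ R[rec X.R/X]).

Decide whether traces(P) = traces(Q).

LTS(P): 2 reachable states
  u0 = rec X. b.X\{b} + (0\{b,c} + a.X) | -a-> u0, -b-> u1
  u1 = (rec X. b.X\{b} + (0\{b,c} + a.X))\{b} | -a-> u1
LTS(Q): 4 reachable states
  v0 = rec X. b.X\{b} + (0\{b,c} + (a.X + c.0)) | -a-> v0, -b-> v1, -c-> v2
  v1 = (rec X. b.X\{b} + (0\{b,c} + (a.X + c.0)))\{b} | -a-> v1, -c-> v3
  v2 = 0 | stopped
  v3 = 0\{b} | stopped
Executing c from Q (initial set {v0}):
  after c @ step 1: {v2}
  — Q admits the full trace.
Executing c from P (initial set {u0}):
  after c @ step 1: no successor for P

trace-distinct — witness ⟨c⟩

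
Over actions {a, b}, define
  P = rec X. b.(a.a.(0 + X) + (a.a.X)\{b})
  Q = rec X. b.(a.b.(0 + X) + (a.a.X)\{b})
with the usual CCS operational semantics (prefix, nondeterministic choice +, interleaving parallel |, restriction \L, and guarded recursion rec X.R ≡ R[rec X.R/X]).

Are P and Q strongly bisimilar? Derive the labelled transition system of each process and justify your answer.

P's transition system — 6 states:
  p0 = rec X. b.(a.a.(0 + X) + (a.a.X)\{b}) has moves =b=> p1
  p1 = a.a.(0 + (rec X. b.(a.a.(0 + X) + (a.a.X)\{b}))) + (a.a.(rec X. b.(a.a.(0 + X) + (a.a.X)\{b})))\{b} has moves =a=> p2, =a=> p3
  p2 = (a.(rec X. b.(a.a.(0 + X) + (a.a.X)\{b})))\{b} has moves =a=> p4
  p3 = a.(0 + (rec X. b.(a.a.(0 + X) + (a.a.X)\{b}))) has moves =a=> p5
  p4 = (rec X. b.(a.a.(0 + X) + (a.a.X)\{b}))\{b} has moves (no moves)
  p5 = 0 + (rec X. b.(a.a.(0 + X) + (a.a.X)\{b})) has moves =b=> p1
Q's transition system — 6 states:
  q0 = rec X. b.(a.b.(0 + X) + (a.a.X)\{b}) has moves =b=> q1
  q1 = a.b.(0 + (rec X. b.(a.b.(0 + X) + (a.a.X)\{b}))) + (a.a.(rec X. b.(a.b.(0 + X) + (a.a.X)\{b})))\{b} has moves =a=> q2, =a=> q3
  q2 = (a.(rec X. b.(a.b.(0 + X) + (a.a.X)\{b})))\{b} has moves =a=> q4
  q3 = b.(0 + (rec X. b.(a.b.(0 + X) + (a.a.X)\{b}))) has moves =b=> q5
  q4 = (rec X. b.(a.b.(0 + X) + (a.a.X)\{b}))\{b} has moves (no moves)
  q5 = 0 + (rec X. b.(a.b.(0 + X) + (a.a.X)\{b})) has moves =b=> q1
Bisimilarity quotient blocks:
  B0 = {p0, p5}
  B1 = {p1}
  B2 = {p3}
  B3 = {p2, q2}
  B4 = {p4, q4}
  B5 = {q0, q5}
  B6 = {q1}
  B7 = {q3}
p0 ∈ B0, q0 ∈ B5 → different blocks

not bisimilar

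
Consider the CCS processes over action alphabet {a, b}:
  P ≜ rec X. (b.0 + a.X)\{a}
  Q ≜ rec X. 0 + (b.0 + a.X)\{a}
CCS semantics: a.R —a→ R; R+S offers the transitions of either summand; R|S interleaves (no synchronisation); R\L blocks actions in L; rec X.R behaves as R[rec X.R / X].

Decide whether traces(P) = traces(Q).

LTS(P): 2 reachable states
  s0 = rec X. (b.0 + a.X)\{a} :: —b→ s1
  s1 = 0\{a} :: ∅
LTS(Q): 2 reachable states
  t0 = rec X. 0 + (b.0 + a.X)\{a} :: —b→ t1
  t1 = 0\{a} :: ∅
Bisimilarity quotient blocks:
  B0 = {s0, t0}
  B1 = {s1, t1}
s0 ∈ B0, t0 ∈ B0 → same block
Bisimilar ⇒ trace-equivalent.

YES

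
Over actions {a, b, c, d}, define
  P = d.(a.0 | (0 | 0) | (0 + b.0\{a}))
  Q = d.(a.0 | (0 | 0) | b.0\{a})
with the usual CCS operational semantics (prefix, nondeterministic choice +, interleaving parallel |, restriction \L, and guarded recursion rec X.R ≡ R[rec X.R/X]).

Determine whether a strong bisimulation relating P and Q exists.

YES

Reachable graph of P (5 states):
  m0 = d.(a.0 | (0 | 0) | (0 + b.0\{a})) ⊢ =d=> m1
  m1 = a.0 | (0 | 0) | (0 + b.0\{a}) ⊢ =a=> m2, =b=> m3
  m2 = 0 | (0 | 0) | (0 + b.0\{a}) ⊢ =b=> m4
  m3 = a.0 | (0 | 0) | 0\{a} ⊢ =a=> m4
  m4 = 0 | (0 | 0) | 0\{a} ⊢ deadlocked
Reachable graph of Q (5 states):
  n0 = d.(a.0 | (0 | 0) | b.0\{a}) ⊢ =d=> n1
  n1 = a.0 | (0 | 0) | b.0\{a} ⊢ =a=> n2, =b=> n3
  n2 = 0 | (0 | 0) | b.0\{a} ⊢ =b=> n4
  n3 = a.0 | (0 | 0) | 0\{a} ⊢ =a=> n4
  n4 = 0 | (0 | 0) | 0\{a} ⊢ deadlocked
Coarsest stable partition (strong bisimilarity classes):
  B0 = {m0, n0}
  B1 = {m1, n1}
  B2 = {m3, n3}
  B3 = {m4, n4}
  B4 = {m2, n2}
m0 ∈ B0, n0 ∈ B0 → same block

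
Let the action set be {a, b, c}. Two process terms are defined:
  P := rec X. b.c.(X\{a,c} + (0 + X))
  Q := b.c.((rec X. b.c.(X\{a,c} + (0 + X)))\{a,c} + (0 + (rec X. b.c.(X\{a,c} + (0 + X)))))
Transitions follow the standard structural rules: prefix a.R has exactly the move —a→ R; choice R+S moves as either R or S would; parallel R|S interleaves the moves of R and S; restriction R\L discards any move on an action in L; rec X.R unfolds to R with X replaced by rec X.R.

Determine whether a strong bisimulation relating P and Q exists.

LTS(P): 4 reachable states
  s0 = rec X. b.c.(X\{a,c} + (0 + X)) | =b=> s1
  s1 = c.((rec X. b.c.(X\{a,c} + (0 + X)))\{a,c} + (0 + (rec X. b.c.(X\{a,c} + (0 + X))))) | =c=> s2
  s2 = (rec X. b.c.(X\{a,c} + (0 + X)))\{a,c} + (0 + (rec X. b.c.(X\{a,c} + (0 + X)))) | =b=> s1, =b=> s3
  s3 = (c.((rec X. b.c.(X\{a,c} + (0 + X)))\{a,c} + (0 + (rec X. b.c.(X\{a,c} + (0 + X))))))\{a,c} | deadlocked
LTS(Q): 4 reachable states
  t0 = b.c.((rec X. b.c.(X\{a,c} + (0 + X)))\{a,c} + (0 + (rec X. b.c.(X\{a,c} + (0 + X))))) | =b=> t1
  t1 = c.((rec X. b.c.(X\{a,c} + (0 + X)))\{a,c} + (0 + (rec X. b.c.(X\{a,c} + (0 + X))))) | =c=> t2
  t2 = (rec X. b.c.(X\{a,c} + (0 + X)))\{a,c} + (0 + (rec X. b.c.(X\{a,c} + (0 + X)))) | =b=> t1, =b=> t3
  t3 = (c.((rec X. b.c.(X\{a,c} + (0 + X)))\{a,c} + (0 + (rec X. b.c.(X\{a,c} + (0 + X))))))\{a,c} | deadlocked
Partition-refinement fixed point:
  B0 = {s0, t0}
  B1 = {s1, t1}
  B2 = {s2, t2}
  B3 = {s3, t3}
s0 ∈ B0, t0 ∈ B0 → same block

bisimilar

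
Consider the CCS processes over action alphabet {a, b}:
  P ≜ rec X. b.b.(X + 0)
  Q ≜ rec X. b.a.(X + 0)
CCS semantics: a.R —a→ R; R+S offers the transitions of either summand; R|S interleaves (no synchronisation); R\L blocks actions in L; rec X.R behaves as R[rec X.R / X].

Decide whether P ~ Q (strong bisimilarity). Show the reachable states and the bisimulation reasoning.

LTS(P): 3 reachable states
  p0 = rec X. b.b.(X + 0) has moves --b--▸ p1
  p1 = b.((rec X. b.b.(X + 0)) + 0) has moves --b--▸ p2
  p2 = (rec X. b.b.(X + 0)) + 0 has moves --b--▸ p1
LTS(Q): 3 reachable states
  q0 = rec X. b.a.(X + 0) has moves --b--▸ q1
  q1 = a.((rec X. b.a.(X + 0)) + 0) has moves --a--▸ q2
  q2 = (rec X. b.a.(X + 0)) + 0 has moves --b--▸ q1
Coarsest stable partition (strong bisimilarity classes):
  B0 = {p0, p1, p2}
  B1 = {q0, q2}
  B2 = {q1}
p0 ∈ B0, q0 ∈ B1 → different blocks

not bisimilar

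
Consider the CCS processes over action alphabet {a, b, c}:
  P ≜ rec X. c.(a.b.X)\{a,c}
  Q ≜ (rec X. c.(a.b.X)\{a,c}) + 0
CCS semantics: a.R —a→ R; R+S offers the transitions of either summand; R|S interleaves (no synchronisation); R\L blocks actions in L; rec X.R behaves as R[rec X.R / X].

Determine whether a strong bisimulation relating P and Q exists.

LTS(P): 2 reachable states
  p0 = rec X. c.(a.b.X)\{a,c} has moves ··c··> p1
  p1 = (a.b.(rec X. c.(a.b.X)\{a,c}))\{a,c} has moves deadlocked
LTS(Q): 2 reachable states
  q0 = (rec X. c.(a.b.X)\{a,c}) + 0 has moves ··c··> q1
  q1 = (a.b.(rec X. c.(a.b.X)\{a,c}))\{a,c} has moves deadlocked
Coarsest stable partition (strong bisimilarity classes):
  B0 = {p0, q0}
  B1 = {p1, q1}
p0 ∈ B0, q0 ∈ B0 → same block

bisimilar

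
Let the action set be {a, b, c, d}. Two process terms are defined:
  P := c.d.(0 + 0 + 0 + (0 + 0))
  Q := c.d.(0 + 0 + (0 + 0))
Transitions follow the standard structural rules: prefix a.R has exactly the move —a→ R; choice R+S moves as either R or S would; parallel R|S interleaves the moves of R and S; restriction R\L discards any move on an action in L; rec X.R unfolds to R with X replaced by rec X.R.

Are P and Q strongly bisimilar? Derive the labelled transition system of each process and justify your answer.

Reachable graph of P (3 states):
  m0 = c.d.(0 + 0 + 0 + (0 + 0)) ⊢ ··c··> m1
  m1 = d.(0 + 0 + 0 + (0 + 0)) ⊢ ··d··> m2
  m2 = 0 + 0 + 0 + (0 + 0) ⊢ stopped
Reachable graph of Q (3 states):
  n0 = c.d.(0 + 0 + (0 + 0)) ⊢ ··c··> n1
  n1 = d.(0 + 0 + (0 + 0)) ⊢ ··d··> n2
  n2 = 0 + 0 + (0 + 0) ⊢ stopped
Bisimilarity quotient blocks:
  B0 = {m0, n0}
  B1 = {m1, n1}
  B2 = {m2, n2}
m0 ∈ B0, n0 ∈ B0 → same block

YES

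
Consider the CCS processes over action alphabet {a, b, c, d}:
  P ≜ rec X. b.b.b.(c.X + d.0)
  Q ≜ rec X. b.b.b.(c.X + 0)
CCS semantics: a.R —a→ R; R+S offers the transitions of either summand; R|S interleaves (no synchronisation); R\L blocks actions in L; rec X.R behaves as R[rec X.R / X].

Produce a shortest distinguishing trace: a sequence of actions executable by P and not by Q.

bbbd

P's transition system — 5 states:
  u0 = rec X. b.b.b.(c.X + d.0) → --b--▸ u1
  u1 = b.b.(c.(rec X. b.b.b.(c.X + d.0)) + d.0) → --b--▸ u2
  u2 = b.(c.(rec X. b.b.b.(c.X + d.0)) + d.0) → --b--▸ u3
  u3 = c.(rec X. b.b.b.(c.X + d.0)) + d.0 → --c--▸ u0, --d--▸ u4
  u4 = 0 → stopped
Q's transition system — 4 states:
  v0 = rec X. b.b.b.(c.X + 0) → --b--▸ v1
  v1 = b.b.(c.(rec X. b.b.b.(c.X + 0)) + 0) → --b--▸ v2
  v2 = b.(c.(rec X. b.b.b.(c.X + 0)) + 0) → --b--▸ v3
  v3 = c.(rec X. b.b.b.(c.X + 0)) + 0 → --c--▸ v0
Run σ = ⟨bbbd⟩ on P: start {u0}
  after b @ step 1: {u1}
  after b @ step 2: {u2}
  after b @ step 3: {u3}
  after d @ step 4: {u4}
  ✓ P
Run σ = ⟨bbbd⟩ on Q: start {v0}
  after b @ step 1: {v1}
  after b @ step 2: {v2}
  after b @ step 3: {v3}
  after d @ step 4: ∅  — Q cannot continue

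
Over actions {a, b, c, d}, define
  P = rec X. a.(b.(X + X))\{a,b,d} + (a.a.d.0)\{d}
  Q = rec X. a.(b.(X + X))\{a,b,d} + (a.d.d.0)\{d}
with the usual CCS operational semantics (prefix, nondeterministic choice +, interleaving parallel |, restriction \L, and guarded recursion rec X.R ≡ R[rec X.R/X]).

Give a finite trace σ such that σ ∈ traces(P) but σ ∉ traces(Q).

P's transition system — 4 states:
  u0 = rec X. a.(b.(X + X))\{a,b,d} + (a.a.d.0)\{d} → ··a··> u1, ··a··> u2
  u1 = (a.d.0)\{d} → ··a··> u3
  u2 = (b.((rec X. a.(b.(X + X))\{a,b,d} + (a.a.d.0)\{d}) + (rec X. a.(b.(X + X))\{a,b,d} + (a.a.d.0)\{d})))\{a,b,d} → ·
  u3 = (d.0)\{d} → ·
Q's transition system — 3 states:
  v0 = rec X. a.(b.(X + X))\{a,b,d} + (a.d.d.0)\{d} → ··a··> v1, ··a··> v2
  v1 = (b.((rec X. a.(b.(X + X))\{a,b,d} + (a.d.d.0)\{d}) + (rec X. a.(b.(X + X))\{a,b,d} + (a.d.d.0)\{d})))\{a,b,d} → ·
  v2 = (d.d.0)\{d} → ·
Run σ = ⟨aa⟩ on P: start {u0}
  after a @ step 1: {u1, u2}
  after a @ step 2: {u3}
  — P admits the full trace.
Run σ = ⟨aa⟩ on Q: start {v0}
  after a @ step 1: {v1, v2}
  after a @ step 2: ∅ (Q stuck)

aa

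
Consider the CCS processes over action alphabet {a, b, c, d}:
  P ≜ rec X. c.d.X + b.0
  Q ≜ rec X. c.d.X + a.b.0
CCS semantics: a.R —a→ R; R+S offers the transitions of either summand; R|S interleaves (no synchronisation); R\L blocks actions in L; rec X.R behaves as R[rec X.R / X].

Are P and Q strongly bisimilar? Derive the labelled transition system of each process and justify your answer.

P ≁ Q

LTS(P): 3 reachable states
  p0 = rec X. c.d.X + b.0 | =b=> p1, =c=> p2
  p1 = 0 | ∅
  p2 = d.(rec X. c.d.X + b.0) | =d=> p0
LTS(Q): 4 reachable states
  q0 = rec X. c.d.X + a.b.0 | =a=> q1, =c=> q2
  q1 = b.0 | =b=> q3
  q2 = d.(rec X. c.d.X + a.b.0) | =d=> q0
  q3 = 0 | ∅
Coarsest stable partition (strong bisimilarity classes):
  B0 = {p0}
  B1 = {p2}
  B2 = {p1, q3}
  B3 = {q0}
  B4 = {q1}
  B5 = {q2}
p0 ∈ B0, q0 ∈ B3 → different blocks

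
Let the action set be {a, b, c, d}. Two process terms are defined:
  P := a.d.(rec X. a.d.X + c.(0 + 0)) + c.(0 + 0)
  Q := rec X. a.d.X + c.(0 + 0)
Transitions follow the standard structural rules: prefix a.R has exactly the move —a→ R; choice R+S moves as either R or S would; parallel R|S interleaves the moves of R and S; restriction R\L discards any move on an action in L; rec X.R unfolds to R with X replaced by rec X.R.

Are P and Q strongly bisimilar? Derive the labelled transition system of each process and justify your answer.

Reachable graph of P (4 states):
  p0 = a.d.(rec X. a.d.X + c.(0 + 0)) + c.(0 + 0) ⊢ —a→ p1, —c→ p2
  p1 = d.(rec X. a.d.X + c.(0 + 0)) ⊢ —d→ p3
  p2 = 0 + 0 ⊢ ·
  p3 = rec X. a.d.X + c.(0 + 0) ⊢ —a→ p1, —c→ p2
Reachable graph of Q (3 states):
  q0 = rec X. a.d.X + c.(0 + 0) ⊢ —a→ q1, —c→ q2
  q1 = d.(rec X. a.d.X + c.(0 + 0)) ⊢ —d→ q0
  q2 = 0 + 0 ⊢ ·
Coarsest stable partition (strong bisimilarity classes):
  B0 = {p0, p3, q0}
  B1 = {p1, q1}
  B2 = {p2, q2}
p0 ∈ B0, q0 ∈ B0 → same block

YES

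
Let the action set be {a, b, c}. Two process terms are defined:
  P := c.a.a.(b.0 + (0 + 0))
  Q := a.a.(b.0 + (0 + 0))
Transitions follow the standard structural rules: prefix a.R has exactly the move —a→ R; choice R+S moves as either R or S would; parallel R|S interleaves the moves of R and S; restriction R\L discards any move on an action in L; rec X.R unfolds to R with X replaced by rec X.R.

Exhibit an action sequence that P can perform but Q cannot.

P's transition system — 5 states:
  m0 = c.a.a.(b.0 + (0 + 0)) → --c--▸ m1
  m1 = a.a.(b.0 + (0 + 0)) → --a--▸ m2
  m2 = a.(b.0 + (0 + 0)) → --a--▸ m3
  m3 = b.0 + (0 + 0) → --b--▸ m4
  m4 = 0 → (no moves)
Q's transition system — 4 states:
  n0 = a.a.(b.0 + (0 + 0)) → --a--▸ n1
  n1 = a.(b.0 + (0 + 0)) → --a--▸ n2
  n2 = b.0 + (0 + 0) → --b--▸ n3
  n3 = 0 → (no moves)
Executing c from P (initial set {m0}):
  step 1 (c): {m1}
  ✓ P
Executing c from Q (initial set {n0}):
  step 1 (c): ∅ (Q stuck)

c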